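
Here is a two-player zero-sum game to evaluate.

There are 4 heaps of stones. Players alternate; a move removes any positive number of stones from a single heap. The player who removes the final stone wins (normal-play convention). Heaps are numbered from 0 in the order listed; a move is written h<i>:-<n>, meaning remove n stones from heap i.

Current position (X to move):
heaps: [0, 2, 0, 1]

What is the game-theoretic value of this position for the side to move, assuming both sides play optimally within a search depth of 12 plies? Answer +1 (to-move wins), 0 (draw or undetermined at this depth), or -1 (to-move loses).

[(0,2,0,1)] X move#1: h1:-1:+1/(0,1,0,1)*, h1:-2:-1/(0,0,0,1), h3:-1:-1/(0,2,0,0)
[(0,1,0,1)] O move#2: h1:-1:-1/(0,0,0,1)*, h3:-1:-1/(0,1,0,0)
[(0,0,0,1)] X move#3: h3:-1:+1/(0,0,0,0)*
[(0,0,0,0)] end (terminal -1, O#4); searched (0,2,0,1) to 12

value((0,2,0,1), X) = +1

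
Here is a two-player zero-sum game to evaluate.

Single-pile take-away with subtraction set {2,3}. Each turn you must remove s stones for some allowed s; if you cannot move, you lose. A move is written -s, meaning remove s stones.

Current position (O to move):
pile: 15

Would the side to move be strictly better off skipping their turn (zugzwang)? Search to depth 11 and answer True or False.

ply 1, O at 15 | -2=-1→13*; -3=-1→12
ply 2, X at 13 | -2=+1→11*; -3=+1→10
ply 3, O at 11 | -2=-1→9*; -3=-1→8
ply 4, X at 9 | -2=-1→7; -3=+1→6*
ply 5, O at 6 | -2=-1→4*; -3=-1→3
ply 6, X at 4 | -2=-1→2; -3=+1→1*
ply 7: 1 is terminal -1 (O); from 15 depth 11
pass branch (X moves first from the same position):
  | ply 1, X at 15 | -2=-1→13*; -3=-1→12
  | ply 2, O at 13 | -2=+1→11*; -3=+1→10
  | ply 3, X at 11 | -2=-1→9*; -3=-1→8
  | ply 4, O at 9 | -2=-1→7; -3=+1→6*
  | ply 5, X at 6 | -2=-1→4*; -3=-1→3
  | ply 6, O at 4 | -2=-1→2; -3=+1→1*
  | ply 7: 1 is terminal -1 (X); from 15 depth 11
O moving scores -1; O passing scores +1

zugzwang(15, O) = True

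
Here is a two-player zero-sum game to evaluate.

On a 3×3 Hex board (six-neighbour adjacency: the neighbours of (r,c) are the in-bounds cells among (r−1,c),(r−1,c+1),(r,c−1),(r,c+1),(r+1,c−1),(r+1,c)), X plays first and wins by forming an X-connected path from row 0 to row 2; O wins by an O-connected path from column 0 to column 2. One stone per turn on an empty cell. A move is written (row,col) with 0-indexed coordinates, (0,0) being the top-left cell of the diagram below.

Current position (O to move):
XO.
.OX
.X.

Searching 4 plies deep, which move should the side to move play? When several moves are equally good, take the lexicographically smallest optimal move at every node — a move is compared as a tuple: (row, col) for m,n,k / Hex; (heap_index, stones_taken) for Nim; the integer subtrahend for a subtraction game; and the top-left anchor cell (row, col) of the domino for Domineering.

O's best at [XO./.OX/.X.]: (0,2)

[XO./.OX/.X.] O move#1: (0,2):+1/XOO/.OX/.X.*, (1,0):-1/XO./OOX/.X., (2,0):-1/XO./.OX/OX., (2,2):-1/XO./.OX/.XO
[XOO/.OX/.X.] X move#2: (1,0):-1/XOO/XOX/.X.*, (2,0):-1/XOO/.OX/XX., (2,2):-1/XOO/.OX/.XX
[XOO/XOX/.X.] O move#3: (2,0):+1/XOO/XOX/OX.*, (2,2):-1/XOO/XOX/.XO
[XOO/XOX/OX.] end (terminal -1, X#4); searched XO./.OX/.X. to 4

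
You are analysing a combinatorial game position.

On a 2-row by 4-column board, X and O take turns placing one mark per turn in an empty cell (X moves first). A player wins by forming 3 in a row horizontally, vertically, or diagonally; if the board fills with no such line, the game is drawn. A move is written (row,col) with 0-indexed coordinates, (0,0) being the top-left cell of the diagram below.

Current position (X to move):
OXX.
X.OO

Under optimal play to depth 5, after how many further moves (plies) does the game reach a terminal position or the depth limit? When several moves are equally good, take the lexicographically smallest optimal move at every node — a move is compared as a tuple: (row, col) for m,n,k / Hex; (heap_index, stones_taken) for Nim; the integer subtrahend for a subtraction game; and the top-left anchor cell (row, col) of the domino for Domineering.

PV length from [OXX./X.OO]: 1 ply

p1 X@[OXX./X.OO]: (0,3)[OXXX/X.OO]+1* (1,1)[OXX./XXOO]+0
p2 O@[OXXX/X.OO] terminal -1; root [OXX./X.OO] d5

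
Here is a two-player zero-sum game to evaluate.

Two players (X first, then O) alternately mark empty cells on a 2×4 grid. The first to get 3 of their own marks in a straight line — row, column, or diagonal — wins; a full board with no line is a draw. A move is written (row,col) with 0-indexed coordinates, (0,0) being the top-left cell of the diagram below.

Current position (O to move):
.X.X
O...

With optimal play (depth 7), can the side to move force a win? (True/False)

O winning at [.X.X/O...]: False

p1 O@[.X.X/O...]: (0,0)[OX.X/O...]-1 (0,2)[.XOX/O...]+0* (1,1)[.X.X/OO..]-1 (1,2)[.X.X/O.O.]-1 (1,3)[.X.X/O..O]-1
p2 X@[.XOX/O...]: (0,0)[XXOX/O...]+0* (1,1)[.XOX/OX..]+0 (1,2)[.XOX/O.X.]+0 (1,3)[.XOX/O..X]+0
p3 O@[XXOX/O...]: (1,1)[XXOX/OO..]+0* (1,2)[XXOX/O.O.]+0 (1,3)[XXOX/O..O]+0
p4 X@[XXOX/OO..]: (1,2)[XXOX/OOX.]+0* (1,3)[XXOX/OO.X]-1
p5 O@[XXOX/OOX.]: (1,3)[XXOX/OOXO]+0*
p6 X@[XXOX/OOXO] terminal +0; root [.X.X/O...] d7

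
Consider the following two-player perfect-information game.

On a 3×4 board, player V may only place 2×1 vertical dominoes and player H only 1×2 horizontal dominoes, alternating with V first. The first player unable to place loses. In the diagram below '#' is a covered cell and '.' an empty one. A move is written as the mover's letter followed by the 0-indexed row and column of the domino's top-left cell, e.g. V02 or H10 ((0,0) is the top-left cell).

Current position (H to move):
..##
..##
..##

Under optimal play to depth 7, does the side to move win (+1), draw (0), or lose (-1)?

ply 1, H at ..##/..##/..## | H00=-1→####/..##/..##; H10=+1→..##/####/..##*; H20=-1→..##/..##/####
ply 2: ..##/####/..## is terminal -1 (V); from ..##/..##/..## depth 7

value(..##/..##/..##, H) = +1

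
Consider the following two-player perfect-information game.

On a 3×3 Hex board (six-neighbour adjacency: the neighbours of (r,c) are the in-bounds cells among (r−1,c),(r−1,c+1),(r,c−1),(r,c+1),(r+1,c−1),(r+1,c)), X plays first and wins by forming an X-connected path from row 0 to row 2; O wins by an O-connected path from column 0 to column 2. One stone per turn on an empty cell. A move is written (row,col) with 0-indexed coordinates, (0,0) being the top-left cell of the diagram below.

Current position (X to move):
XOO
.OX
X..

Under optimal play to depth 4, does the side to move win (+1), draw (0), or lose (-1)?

value(XOO/.OX/X.., X) = +1

ply 1, X at XOO/.OX/X.. | (1,0)=+1→XOO/XOX/X..*; (2,1)=-1→XOO/.OX/XX.; (2,2)=-1→XOO/.OX/X.X
ply 2: XOO/XOX/X.. is terminal -1 (O); from XOO/.OX/X.. depth 4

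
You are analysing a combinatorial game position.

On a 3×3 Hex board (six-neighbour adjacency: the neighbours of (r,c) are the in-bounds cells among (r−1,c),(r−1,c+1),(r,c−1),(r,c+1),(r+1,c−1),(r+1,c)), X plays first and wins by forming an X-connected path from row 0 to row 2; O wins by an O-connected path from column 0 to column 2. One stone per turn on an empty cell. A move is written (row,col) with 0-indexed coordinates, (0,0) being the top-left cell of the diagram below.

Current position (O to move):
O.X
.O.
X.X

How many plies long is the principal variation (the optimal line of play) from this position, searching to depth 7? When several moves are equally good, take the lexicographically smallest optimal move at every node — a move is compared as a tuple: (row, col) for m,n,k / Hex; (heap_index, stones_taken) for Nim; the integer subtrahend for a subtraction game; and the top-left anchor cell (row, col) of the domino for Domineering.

PV length from [O.X/.O./X.X]: 3 plies

[O.X/.O./X.X] O move#1: (0,1):-1/OOX/.O./X.X, (1,0):-1/O.X/OO./X.X, (1,2):+1/O.X/.OO/X.X*, (2,1):-1/O.X/.O./XOX
[O.X/.OO/X.X] X move#2: (0,1):-1/OXX/.OO/X.X*, (1,0):-1/O.X/XOO/X.X, (2,1):-1/O.X/.OO/XXX
[OXX/.OO/X.X] O move#3: (1,0):+1/OXX/OOO/X.X*, (2,1):-1/OXX/.OO/XOX
[OXX/OOO/X.X] end (terminal -1, X#4); searched O.X/.O./X.X to 7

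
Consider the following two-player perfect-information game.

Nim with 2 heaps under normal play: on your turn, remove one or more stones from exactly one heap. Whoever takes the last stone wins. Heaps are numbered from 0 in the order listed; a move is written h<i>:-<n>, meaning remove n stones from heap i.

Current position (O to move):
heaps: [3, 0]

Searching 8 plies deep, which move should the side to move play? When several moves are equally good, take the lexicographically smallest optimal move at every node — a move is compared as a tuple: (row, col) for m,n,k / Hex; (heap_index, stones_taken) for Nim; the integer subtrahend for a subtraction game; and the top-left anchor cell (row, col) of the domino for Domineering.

[(3,0)] O move#1: h0:-1:-1/(2,0), h0:-2:-1/(1,0), h0:-3:+1/(0,0)*
[(0,0)] end (terminal -1, X#2); searched (3,0) to 8

O's best at [(3,0)]: h0:-3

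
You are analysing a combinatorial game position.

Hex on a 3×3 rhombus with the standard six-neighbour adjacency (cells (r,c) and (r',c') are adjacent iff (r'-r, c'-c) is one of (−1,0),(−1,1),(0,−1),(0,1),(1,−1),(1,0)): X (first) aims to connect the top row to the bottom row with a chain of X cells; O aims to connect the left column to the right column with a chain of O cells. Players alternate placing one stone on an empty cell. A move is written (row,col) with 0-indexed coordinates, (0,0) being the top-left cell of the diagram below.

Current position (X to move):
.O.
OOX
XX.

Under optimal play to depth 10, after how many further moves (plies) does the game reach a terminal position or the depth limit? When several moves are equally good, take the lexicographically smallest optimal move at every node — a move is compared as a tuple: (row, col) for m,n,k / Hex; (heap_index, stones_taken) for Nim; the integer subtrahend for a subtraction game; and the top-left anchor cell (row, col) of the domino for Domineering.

[.O./OOX/XX.] X move#1: (0,0):-1/XO./OOX/XX., (0,2):+1/.OX/OOX/XX.*, (2,2):-1/.O./OOX/XXX
[.OX/OOX/XX.] end (terminal -1, O#2); searched .O./OOX/XX. to 10

PV length from [.O./OOX/XX.]: 1 ply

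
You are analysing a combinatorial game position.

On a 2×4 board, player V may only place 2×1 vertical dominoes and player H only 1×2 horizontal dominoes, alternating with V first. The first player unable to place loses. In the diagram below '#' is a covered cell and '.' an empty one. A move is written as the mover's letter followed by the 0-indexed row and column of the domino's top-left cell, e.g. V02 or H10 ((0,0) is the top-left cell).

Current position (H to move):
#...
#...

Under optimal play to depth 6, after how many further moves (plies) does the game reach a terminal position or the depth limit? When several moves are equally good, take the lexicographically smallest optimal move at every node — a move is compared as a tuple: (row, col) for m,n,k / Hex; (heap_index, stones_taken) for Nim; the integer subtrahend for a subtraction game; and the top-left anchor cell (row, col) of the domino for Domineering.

PV length from [#.../#...]: 3 plies

ply 1, H at #.../#... | H01=+1→###./#...*; H02=+1→#.##/#...; H11=+1→#.../###.; H12=+1→#.../#.##
ply 2, V at ###./#... | V03=-1→####/#..#*
ply 3, H at ####/#..# | H11=+1→####/####*
ply 4: ####/#### is terminal -1 (V); from #.../#... depth 6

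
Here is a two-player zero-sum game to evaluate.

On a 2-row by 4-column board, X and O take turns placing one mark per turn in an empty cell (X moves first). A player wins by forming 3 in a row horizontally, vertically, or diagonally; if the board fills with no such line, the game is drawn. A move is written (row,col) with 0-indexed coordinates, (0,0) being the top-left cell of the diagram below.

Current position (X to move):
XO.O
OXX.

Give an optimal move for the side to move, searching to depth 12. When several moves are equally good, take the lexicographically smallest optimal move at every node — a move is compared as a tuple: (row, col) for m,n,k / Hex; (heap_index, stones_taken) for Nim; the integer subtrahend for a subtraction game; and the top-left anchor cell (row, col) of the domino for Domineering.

p1 X@[XO.O/OXX.]: (0,2)[XOXO/OXX.]+0 (1,3)[XO.O/OXXX]+1*
p2 O@[XO.O/OXXX] terminal -1; root [XO.O/OXX.] d12

X's best at [XO.O/OXX.]: (1,3)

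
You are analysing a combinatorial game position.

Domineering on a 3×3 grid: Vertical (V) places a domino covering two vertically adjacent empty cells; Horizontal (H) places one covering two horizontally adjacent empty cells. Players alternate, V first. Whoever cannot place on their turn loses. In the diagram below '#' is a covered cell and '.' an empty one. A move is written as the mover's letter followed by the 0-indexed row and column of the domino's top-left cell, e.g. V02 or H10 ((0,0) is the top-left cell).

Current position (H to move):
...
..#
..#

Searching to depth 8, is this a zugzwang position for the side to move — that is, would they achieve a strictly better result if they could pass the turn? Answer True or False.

zugzwang(.../..#/..#, H) = False

p1 H@[.../..#/..#]: H00[##./..#/..#]-1 H01[.##/..#/..#]-1 H10[.../###/..#]+1* H20[.../..#/###]-1
p2 V@[.../###/..#] terminal -1; root [.../..#/..#] d8
suppose H passes — search the same position with V to move:
pass> p1 V@[.../..#/..#]: V00[#../#.#/..#]+1* V01[.#./.##/..#]+1 V10[.../#.#/#.#]+1 V11[.../.##/.##]+1
pass> p2 H@[#../#.#/..#]: H01[###/#.#/..#]-1* H20[#../#.#/###]-1
pass> p3 V@[###/#.#/..#]: V11[###/###/.##]+1*
pass> p4 H@[###/###/.##] terminal -1; root [.../..#/..#] d8
for H: play +1, pass -1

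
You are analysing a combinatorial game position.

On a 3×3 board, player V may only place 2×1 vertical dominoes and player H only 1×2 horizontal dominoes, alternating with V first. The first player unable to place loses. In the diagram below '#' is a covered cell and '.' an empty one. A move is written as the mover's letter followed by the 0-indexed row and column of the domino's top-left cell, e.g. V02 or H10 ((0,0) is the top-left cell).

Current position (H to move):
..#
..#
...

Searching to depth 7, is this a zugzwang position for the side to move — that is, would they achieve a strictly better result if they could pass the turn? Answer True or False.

zugzwang(..#/..#/..., H) = False

ply 1, H at ..#/..#/... | H00=-1→###/..#/...; H10=+1→..#/###/...*; H20=-1→..#/..#/##.; H21=-1→..#/..#/.##
ply 2: ..#/###/... is terminal -1 (V); from ..#/..#/... depth 7
suppose H passes — search the same position with V to move:
pass> ply 1, V at ..#/..#/... | V00=+1→#.#/#.#/...*; V01=+1→.##/.##/...; V10=+1→..#/#.#/#..; V11=+1→..#/.##/.#.
pass> ply 2, H at #.#/#.#/... | H20=-1→#.#/#.#/##.*; H21=-1→#.#/#.#/.##
pass> ply 3, V at #.#/#.#/##. | V01=+1→###/###/##.*
pass> ply 4: ###/###/##. is terminal -1 (H); from ..#/..#/... depth 7
for H: play +1, pass -1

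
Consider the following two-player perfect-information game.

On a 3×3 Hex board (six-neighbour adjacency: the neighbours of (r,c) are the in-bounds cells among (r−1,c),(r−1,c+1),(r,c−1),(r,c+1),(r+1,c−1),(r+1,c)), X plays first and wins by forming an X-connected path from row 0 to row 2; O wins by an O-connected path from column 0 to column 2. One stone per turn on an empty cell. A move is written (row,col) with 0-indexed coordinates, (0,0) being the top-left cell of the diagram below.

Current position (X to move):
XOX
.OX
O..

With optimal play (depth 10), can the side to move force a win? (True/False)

X winning at [XOX/.OX/O..]: True

[XOX/.OX/O..] X move#1: (1,0):+1/XOX/XOX/O..*, (2,1):+1/XOX/.OX/OX., (2,2):+1/XOX/.OX/O.X
[XOX/XOX/O..] O move#2: (2,1):-1/XOX/XOX/OO.*, (2,2):-1/XOX/XOX/O.O
[XOX/XOX/OO.] X move#3: (2,2):+1/XOX/XOX/OOX*
[XOX/XOX/OOX] end (terminal -1, O#4); searched XOX/.OX/O.. to 10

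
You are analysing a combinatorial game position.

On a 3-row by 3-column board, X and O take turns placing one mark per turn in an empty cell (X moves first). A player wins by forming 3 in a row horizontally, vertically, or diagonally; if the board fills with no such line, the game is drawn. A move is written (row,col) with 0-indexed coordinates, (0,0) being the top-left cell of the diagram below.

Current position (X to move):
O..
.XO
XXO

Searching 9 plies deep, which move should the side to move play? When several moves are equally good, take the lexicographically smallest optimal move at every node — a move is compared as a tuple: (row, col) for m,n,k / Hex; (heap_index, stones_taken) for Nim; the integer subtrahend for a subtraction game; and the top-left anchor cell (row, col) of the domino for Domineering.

X's best at [O../.XO/XXO]: (0,1)

p1 X@[O../.XO/XXO]: (0,1)[OX./.XO/XXO]+1* (0,2)[O.X/.XO/XXO]+1 (1,0)[O../XXO/XXO]-1
p2 O@[OX./.XO/XXO] terminal -1; root [O../.XO/XXO] d9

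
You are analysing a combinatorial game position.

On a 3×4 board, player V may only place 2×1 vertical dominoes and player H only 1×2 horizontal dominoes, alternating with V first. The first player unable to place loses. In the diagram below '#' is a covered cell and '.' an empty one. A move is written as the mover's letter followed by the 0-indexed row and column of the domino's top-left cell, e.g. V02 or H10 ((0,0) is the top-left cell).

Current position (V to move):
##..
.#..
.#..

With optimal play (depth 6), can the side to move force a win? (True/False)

V winning at [##../.#../.#..]: True

ply 1, V at ##../.#../.#.. | V02=+1→###./.##./.#..*; V03=+1→##.#/.#.#/.#..; V10=-1→##../##../##..; V12=+1→##../.##./.##.; V13=+1→##../.#.#/.#.#
ply 2, H at ###./.##./.#.. | H22=-1→###./.##./.###*
ply 3, V at ###./.##./.### | V03=+1→####/.###/.###*; V10=+1→###./###./####
ply 4: ####/.###/.### is terminal -1 (H); from ##../.#../.#.. depth 6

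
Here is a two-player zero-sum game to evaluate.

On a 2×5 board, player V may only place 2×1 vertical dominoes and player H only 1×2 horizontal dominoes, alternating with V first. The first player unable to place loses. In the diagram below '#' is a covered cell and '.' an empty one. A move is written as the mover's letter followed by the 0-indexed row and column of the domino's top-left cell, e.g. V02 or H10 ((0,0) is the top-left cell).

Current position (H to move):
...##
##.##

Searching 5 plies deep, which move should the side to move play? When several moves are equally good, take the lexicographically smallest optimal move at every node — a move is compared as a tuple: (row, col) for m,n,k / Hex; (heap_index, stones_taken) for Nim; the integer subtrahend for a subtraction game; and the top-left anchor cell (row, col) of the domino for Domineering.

p1 H@[...##/##.##]: H00[##.##/##.##]-1 H01[.####/##.##]+1*
p2 V@[.####/##.##] terminal -1; root [...##/##.##] d5

H's best at [...##/##.##]: H01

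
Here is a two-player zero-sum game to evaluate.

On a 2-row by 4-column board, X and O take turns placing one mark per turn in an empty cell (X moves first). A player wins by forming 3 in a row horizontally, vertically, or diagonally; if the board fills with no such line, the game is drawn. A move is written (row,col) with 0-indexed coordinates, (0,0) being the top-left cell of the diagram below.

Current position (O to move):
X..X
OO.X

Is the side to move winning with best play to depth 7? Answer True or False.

p1 O@[X..X/OO.X]: (0,1)[XO.X/OO.X]+0 (0,2)[X.OX/OO.X]+0 (1,2)[X..X/OOOX]+1*
p2 X@[X..X/OOOX] terminal -1; root [X..X/OO.X] d7

O winning at [X..X/OO.X]: True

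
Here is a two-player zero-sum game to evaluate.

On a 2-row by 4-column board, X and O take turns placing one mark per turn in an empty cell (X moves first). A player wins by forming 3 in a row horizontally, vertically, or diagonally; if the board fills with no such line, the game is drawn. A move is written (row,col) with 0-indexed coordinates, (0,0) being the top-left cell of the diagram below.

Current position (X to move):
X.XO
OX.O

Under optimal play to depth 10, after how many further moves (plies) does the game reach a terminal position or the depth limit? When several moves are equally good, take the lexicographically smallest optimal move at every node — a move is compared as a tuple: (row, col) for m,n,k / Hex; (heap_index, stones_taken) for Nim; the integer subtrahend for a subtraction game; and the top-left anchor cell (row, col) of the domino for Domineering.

ply 1, X at X.XO/OX.O | (0,1)=+1→XXXO/OX.O*; (1,2)=+0→X.XO/OXXO
ply 2: XXXO/OX.O is terminal -1 (O); from X.XO/OX.O depth 10

PV length from [X.XO/OX.O]: 1 ply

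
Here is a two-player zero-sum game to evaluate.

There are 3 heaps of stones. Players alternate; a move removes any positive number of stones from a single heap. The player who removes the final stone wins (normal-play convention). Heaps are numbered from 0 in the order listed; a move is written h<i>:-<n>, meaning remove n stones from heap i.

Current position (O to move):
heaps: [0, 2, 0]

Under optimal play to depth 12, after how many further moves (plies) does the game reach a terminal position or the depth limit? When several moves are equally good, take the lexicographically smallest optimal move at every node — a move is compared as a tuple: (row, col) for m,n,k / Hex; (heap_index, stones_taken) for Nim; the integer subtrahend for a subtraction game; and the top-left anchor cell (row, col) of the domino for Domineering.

p1 O@[(0,2,0)]: h1:-1[(0,1,0)]-1 h1:-2[(0,0,0)]+1*
p2 X@[(0,0,0)] terminal -1; root [(0,2,0)] d12

PV length from [(0,2,0)]: 1 ply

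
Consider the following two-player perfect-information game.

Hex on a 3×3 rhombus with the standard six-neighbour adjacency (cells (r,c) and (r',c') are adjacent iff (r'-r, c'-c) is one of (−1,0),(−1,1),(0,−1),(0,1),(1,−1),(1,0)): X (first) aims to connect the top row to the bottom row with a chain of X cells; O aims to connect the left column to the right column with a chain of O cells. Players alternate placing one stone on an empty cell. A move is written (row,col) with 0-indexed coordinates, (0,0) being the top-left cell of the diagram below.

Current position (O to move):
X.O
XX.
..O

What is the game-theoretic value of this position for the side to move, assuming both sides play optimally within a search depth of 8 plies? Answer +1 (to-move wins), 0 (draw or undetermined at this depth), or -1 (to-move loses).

ply 1, O at X.O/XX./..O | (0,1)=-1→XOO/XX./..O*; (1,2)=-1→X.O/XXO/..O; (2,0)=-1→X.O/XX./O.O; (2,1)=-1→X.O/XX./.OO
ply 2, X at XOO/XX./..O | (1,2)=+1→XOO/XXX/..O*; (2,0)=+1→XOO/XX./X.O; (2,1)=+1→XOO/XX./.XO
ply 3, O at XOO/XXX/..O | (2,0)=-1→XOO/XXX/O.O*; (2,1)=-1→XOO/XXX/.OO
ply 4, X at XOO/XXX/O.O | (2,1)=+1→XOO/XXX/OXO*
ply 5: XOO/XXX/OXO is terminal -1 (O); from X.O/XX./..O depth 8

value(X.O/XX./..O, O) = -1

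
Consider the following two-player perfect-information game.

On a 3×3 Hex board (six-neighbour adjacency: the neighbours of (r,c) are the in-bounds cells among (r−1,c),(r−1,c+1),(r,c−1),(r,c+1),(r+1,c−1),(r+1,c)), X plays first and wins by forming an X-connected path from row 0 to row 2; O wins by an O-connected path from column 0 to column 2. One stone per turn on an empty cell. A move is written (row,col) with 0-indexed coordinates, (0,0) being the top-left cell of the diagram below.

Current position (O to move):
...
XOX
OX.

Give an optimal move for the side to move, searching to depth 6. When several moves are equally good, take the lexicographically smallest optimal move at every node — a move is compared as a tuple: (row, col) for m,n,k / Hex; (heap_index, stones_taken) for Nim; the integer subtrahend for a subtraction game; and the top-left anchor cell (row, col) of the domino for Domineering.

[.../XOX/OX.] O move#1: (0,0):-1/O../XOX/OX., (0,1):-1/.O./XOX/OX., (0,2):+1/..O/XOX/OX.*, (2,2):-1/.../XOX/OXO
[..O/XOX/OX.] end (terminal -1, X#2); searched .../XOX/OX. to 6

O's best at [.../XOX/OX.]: (0,2)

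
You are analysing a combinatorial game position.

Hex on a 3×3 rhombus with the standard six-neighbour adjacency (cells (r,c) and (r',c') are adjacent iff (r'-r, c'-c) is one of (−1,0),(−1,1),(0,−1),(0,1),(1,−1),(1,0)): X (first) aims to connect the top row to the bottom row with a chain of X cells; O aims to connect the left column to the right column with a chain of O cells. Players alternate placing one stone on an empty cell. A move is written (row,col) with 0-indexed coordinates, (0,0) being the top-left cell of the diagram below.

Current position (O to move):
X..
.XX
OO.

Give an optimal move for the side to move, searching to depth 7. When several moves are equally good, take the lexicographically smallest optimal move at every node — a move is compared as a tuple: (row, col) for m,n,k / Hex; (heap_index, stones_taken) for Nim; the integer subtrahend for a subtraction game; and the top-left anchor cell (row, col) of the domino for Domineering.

p1 O@[X../.XX/OO.]: (0,1)[XO./.XX/OO.]-1 (0,2)[X.O/.XX/OO.]-1 (1,0)[X../OXX/OO.]-1 (2,2)[X../.XX/OOO]+1*
p2 X@[X../.XX/OOO] terminal -1; root [X../.XX/OO.] d7

O's best at [X../.XX/OO.]: (2,2)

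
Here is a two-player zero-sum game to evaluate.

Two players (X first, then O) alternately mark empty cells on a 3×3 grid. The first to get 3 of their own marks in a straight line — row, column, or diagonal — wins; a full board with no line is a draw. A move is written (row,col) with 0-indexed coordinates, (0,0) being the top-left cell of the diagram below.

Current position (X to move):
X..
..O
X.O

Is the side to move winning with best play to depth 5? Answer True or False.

[X../..O/X.O] X move#1: (0,1):-1/XX./..O/X.O, (0,2):+1/X.X/..O/X.O*, (1,0):+1/X../X.O/X.O, (1,1):-1/X../.XO/X.O, (2,1):-1/X../..O/XXO
[X.X/..O/X.O] O move#2: (0,1):-1/XOX/..O/X.O*, (1,0):-1/X.X/O.O/X.O, (1,1):-1/X.X/.OO/X.O, (2,1):-1/X.X/..O/XOO
[XOX/..O/X.O] X move#3: (1,0):+1/XOX/X.O/X.O*, (1,1):+1/XOX/.XO/X.O, (2,1):+1/XOX/..O/XXO
[XOX/X.O/X.O] end (terminal -1, O#4); searched X../..O/X.O to 5

X winning at [X../..O/X.O]: True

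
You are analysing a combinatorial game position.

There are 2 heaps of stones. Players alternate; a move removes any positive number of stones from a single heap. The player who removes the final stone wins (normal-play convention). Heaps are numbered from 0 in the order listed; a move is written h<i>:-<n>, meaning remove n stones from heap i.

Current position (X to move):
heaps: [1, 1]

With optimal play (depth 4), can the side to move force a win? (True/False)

X winning at [(1,1)]: False

ply 1, X at (1,1) | h0:-1=-1→(0,1)*; h1:-1=-1→(1,0)
ply 2, O at (0,1) | h1:-1=+1→(0,0)*
ply 3: (0,0) is terminal -1 (X); from (1,1) depth 4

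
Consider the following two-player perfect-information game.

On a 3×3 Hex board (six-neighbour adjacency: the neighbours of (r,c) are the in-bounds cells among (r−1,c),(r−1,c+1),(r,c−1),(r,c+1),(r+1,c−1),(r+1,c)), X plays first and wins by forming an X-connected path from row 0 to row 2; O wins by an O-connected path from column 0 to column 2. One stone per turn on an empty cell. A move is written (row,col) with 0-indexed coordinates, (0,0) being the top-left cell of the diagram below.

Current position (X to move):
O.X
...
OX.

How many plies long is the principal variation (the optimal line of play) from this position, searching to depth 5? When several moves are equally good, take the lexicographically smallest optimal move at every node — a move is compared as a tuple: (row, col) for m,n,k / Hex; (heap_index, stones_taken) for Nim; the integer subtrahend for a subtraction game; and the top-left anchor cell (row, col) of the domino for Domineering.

p1 X@[O.X/.../OX.]: (0,1)[OXX/.../OX.]+1* (1,0)[O.X/X../OX.]+1 (1,1)[O.X/.X./OX.]+1 (1,2)[O.X/..X/OX.]+1 (2,2)[O.X/.../OXX]+1
p2 O@[OXX/.../OX.]: (1,0)[OXX/O../OX.]-1* (1,1)[OXX/.O./OX.]-1 (1,2)[OXX/..O/OX.]-1 (2,2)[OXX/.../OXO]-1
p3 X@[OXX/O../OX.]: (1,1)[OXX/OX./OX.]+1* (1,2)[OXX/O.X/OX.]+1 (2,2)[OXX/O../OXX]+1
p4 O@[OXX/OX./OX.] terminal -1; root [O.X/.../OX.] d5

PV length from [O.X/.../OX.]: 3 plies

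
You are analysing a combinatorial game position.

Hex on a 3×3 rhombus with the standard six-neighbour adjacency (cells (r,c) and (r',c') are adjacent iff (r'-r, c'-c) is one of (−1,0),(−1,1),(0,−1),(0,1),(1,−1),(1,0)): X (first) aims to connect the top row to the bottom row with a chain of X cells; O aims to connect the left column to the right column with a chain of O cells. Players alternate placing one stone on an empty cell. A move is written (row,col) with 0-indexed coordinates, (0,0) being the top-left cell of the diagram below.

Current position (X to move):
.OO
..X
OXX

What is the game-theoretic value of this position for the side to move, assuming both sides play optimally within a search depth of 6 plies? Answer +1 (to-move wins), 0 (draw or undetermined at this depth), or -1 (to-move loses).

value(.OO/..X/OXX, X) = -1

p1 X@[.OO/..X/OXX]: (0,0)[XOO/..X/OXX]-1* (1,0)[.OO/X.X/OXX]-1 (1,1)[.OO/.XX/OXX]-1
p2 O@[XOO/..X/OXX]: (1,0)[XOO/O.X/OXX]+1* (1,1)[XOO/.OX/OXX]+1
p3 X@[XOO/O.X/OXX] terminal -1; root [.OO/..X/OXX] d6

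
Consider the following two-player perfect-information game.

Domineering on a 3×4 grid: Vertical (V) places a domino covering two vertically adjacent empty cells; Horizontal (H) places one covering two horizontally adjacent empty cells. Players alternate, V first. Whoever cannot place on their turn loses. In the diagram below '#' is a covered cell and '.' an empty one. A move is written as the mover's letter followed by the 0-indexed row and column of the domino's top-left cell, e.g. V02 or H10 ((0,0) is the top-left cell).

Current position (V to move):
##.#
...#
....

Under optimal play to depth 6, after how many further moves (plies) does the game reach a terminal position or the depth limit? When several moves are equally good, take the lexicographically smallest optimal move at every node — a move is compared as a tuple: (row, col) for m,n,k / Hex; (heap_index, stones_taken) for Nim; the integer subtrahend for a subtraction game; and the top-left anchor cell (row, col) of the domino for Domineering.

p1 V@[##.#/...#/....]: V02[####/..##/....]-1 V10[##.#/#..#/#...]-1 V11[##.#/.#.#/.#..]+1* V12[##.#/..##/..#.]-1
p2 H@[##.#/.#.#/.#..]: H22[##.#/.#.#/.###]-1*
p3 V@[##.#/.#.#/.###]: V02[####/.###/.###]+1* V10[##.#/##.#/####]+1
p4 H@[####/.###/.###] terminal -1; root [##.#/...#/....] d6

PV length from [##.#/...#/....]: 3 plies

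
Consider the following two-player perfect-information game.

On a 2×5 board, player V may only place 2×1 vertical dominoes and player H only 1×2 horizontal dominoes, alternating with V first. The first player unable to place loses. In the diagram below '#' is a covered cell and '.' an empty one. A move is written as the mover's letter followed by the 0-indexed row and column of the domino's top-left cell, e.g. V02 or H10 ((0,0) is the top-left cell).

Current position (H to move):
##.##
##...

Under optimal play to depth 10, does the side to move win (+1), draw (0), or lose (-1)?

value(##.##/##..., H) = +1

[##.##/##...] H move#1: H12:+1/##.##/####.*, H13:-1/##.##/##.##
[##.##/####.] end (terminal -1, V#2); searched ##.##/##... to 10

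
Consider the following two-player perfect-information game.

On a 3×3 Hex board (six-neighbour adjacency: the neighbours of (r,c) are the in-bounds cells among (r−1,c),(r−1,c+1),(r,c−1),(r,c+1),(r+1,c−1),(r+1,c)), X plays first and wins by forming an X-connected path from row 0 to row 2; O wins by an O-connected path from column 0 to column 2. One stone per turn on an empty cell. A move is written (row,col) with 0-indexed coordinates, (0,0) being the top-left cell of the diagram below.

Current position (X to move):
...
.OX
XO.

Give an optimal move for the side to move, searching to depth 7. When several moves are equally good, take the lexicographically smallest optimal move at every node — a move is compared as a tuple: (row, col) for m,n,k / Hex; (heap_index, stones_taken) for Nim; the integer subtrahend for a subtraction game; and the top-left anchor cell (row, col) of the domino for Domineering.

ply 1, X at .../.OX/XO. | (0,0)=-1→X../.OX/XO.; (0,1)=-1→.X./.OX/XO.; (0,2)=+1→..X/.OX/XO.*; (1,0)=+1→.../XOX/XO.; (2,2)=+1→.../.OX/XOX
ply 2, O at ..X/.OX/XO. | (0,0)=-1→O.X/.OX/XO.*; (0,1)=-1→.OX/.OX/XO.; (1,0)=-1→..X/OOX/XO.; (2,2)=-1→..X/.OX/XOO
ply 3, X at O.X/.OX/XO. | (0,1)=+1→OXX/.OX/XO.*; (1,0)=+1→O.X/XOX/XO.; (2,2)=+1→O.X/.OX/XOX
ply 4, O at OXX/.OX/XO. | (1,0)=-1→OXX/OOX/XO.*; (2,2)=-1→OXX/.OX/XOO
ply 5, X at OXX/OOX/XO. | (2,2)=+1→OXX/OOX/XOX*
ply 6: OXX/OOX/XOX is terminal -1 (O); from .../.OX/XO. depth 7

X's best at [.../.OX/XO.]: (0,2)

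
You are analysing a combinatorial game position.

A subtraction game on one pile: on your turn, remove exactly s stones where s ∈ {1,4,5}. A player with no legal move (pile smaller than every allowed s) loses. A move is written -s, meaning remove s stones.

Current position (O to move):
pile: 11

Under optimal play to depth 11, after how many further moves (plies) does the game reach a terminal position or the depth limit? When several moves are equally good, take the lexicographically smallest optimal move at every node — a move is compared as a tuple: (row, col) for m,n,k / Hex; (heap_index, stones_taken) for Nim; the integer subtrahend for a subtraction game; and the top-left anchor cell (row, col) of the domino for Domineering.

PV length from [11]: 7 plies

[11] O move#1: -1:+1/10*, -4:-1/7, -5:-1/6
[10] X move#2: -1:-1/9*, -4:-1/6, -5:-1/5
[9] O move#3: -1:+1/8*, -4:-1/5, -5:-1/4
[8] X move#4: -1:-1/7*, -4:-1/4, -5:-1/3
[7] O move#5: -1:-1/6, -4:-1/3, -5:+1/2*
[2] X move#6: -1:-1/1*
[1] O move#7: -1:+1/0*
[0] end (terminal -1, X#8); searched 11 to 11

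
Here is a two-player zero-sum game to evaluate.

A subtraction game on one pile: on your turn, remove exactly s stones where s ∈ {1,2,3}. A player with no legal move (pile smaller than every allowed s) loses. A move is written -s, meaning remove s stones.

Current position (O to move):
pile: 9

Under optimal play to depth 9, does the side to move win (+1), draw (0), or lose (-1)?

p1 O@[9]: -1[8]+1* -2[7]-1 -3[6]-1
p2 X@[8]: -1[7]-1* -2[6]-1 -3[5]-1
p3 O@[7]: -1[6]-1 -2[5]-1 -3[4]+1*
p4 X@[4]: -1[3]-1* -2[2]-1 -3[1]-1
p5 O@[3]: -1[2]-1 -2[1]-1 -3[0]+1*
p6 X@[0] terminal -1; root [9] d9

value(9, O) = +1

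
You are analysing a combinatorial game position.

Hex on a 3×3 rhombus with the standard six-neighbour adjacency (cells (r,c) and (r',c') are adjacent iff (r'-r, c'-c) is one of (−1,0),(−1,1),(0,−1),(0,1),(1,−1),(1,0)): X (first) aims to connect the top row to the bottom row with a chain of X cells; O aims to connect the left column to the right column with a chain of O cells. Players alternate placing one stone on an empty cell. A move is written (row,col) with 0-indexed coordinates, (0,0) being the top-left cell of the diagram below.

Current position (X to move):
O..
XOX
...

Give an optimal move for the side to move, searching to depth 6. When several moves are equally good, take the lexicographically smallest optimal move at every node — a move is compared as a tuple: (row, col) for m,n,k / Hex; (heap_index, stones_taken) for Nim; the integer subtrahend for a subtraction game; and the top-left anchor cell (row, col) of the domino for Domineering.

X's best at [O../XOX/...]: (0,1)

p1 X@[O../XOX/...]: (0,1)[OX./XOX/...]+1* (0,2)[O.X/XOX/...]+1 (2,0)[O../XOX/X..]+1 (2,1)[O../XOX/.X.]-1 (2,2)[O../XOX/..X]-1
p2 O@[OX./XOX/...]: (0,2)[OXO/XOX/...]-1* (2,0)[OX./XOX/O..]-1 (2,1)[OX./XOX/.O.]-1 (2,2)[OX./XOX/..O]-1
p3 X@[OXO/XOX/...]: (2,0)[OXO/XOX/X..]+1* (2,1)[OXO/XOX/.X.]-1 (2,2)[OXO/XOX/..X]-1
p4 O@[OXO/XOX/X..] terminal -1; root [O../XOX/...] d6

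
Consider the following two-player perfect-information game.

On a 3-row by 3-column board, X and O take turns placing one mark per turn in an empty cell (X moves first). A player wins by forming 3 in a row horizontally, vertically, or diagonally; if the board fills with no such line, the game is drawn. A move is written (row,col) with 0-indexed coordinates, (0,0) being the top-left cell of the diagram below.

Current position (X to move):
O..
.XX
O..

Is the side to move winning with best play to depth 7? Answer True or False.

X winning at [O../.XX/O..]: True

[O../.XX/O..] X move#1: (0,1):-1/OX./.XX/O.., (0,2):-1/O.X/.XX/O.., (1,0):+1/O../XXX/O..*, (2,1):-1/O../.XX/OX., (2,2):-1/O../.XX/O.X
[O../XXX/O..] end (terminal -1, O#2); searched O../.XX/O.. to 7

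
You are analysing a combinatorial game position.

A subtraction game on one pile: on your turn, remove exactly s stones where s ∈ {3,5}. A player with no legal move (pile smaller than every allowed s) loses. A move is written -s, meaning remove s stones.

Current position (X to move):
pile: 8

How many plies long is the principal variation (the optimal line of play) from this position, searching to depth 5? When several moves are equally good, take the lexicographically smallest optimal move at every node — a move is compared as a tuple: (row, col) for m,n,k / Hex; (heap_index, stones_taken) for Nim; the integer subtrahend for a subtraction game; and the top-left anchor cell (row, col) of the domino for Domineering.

PV length from [8]: 2 plies

ply 1, X at 8 | -3=-1→5*; -5=-1→3
ply 2, O at 5 | -3=+1→2*; -5=+1→0
ply 3: 2 is terminal -1 (X); from 8 depth 5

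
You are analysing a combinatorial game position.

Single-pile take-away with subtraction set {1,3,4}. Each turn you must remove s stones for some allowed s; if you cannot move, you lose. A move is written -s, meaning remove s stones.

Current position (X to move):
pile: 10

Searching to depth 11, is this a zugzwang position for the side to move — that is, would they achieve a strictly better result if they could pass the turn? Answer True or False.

zugzwang(10, X) = False

[10] X move#1: -1:+1/9*, -3:+1/7, -4:-1/6
[9] O move#2: -1:-1/8*, -3:-1/6, -4:-1/5
[8] X move#3: -1:+1/7*, -3:-1/5, -4:-1/4
[7] O move#4: -1:-1/6*, -3:-1/4, -4:-1/3
[6] X move#5: -1:-1/5, -3:-1/3, -4:+1/2*
[2] O move#6: -1:-1/1*
[1] X move#7: -1:+1/0*
[0] end (terminal -1, O#8); searched 10 to 11
pass branch (O moves first from the same position):
  | [10] O move#1: -1:+1/9*, -3:+1/7, -4:-1/6
  | [9] X move#2: -1:-1/8*, -3:-1/6, -4:-1/5
  | [8] O move#3: -1:+1/7*, -3:-1/5, -4:-1/4
  | [7] X move#4: -1:-1/6*, -3:-1/4, -4:-1/3
  | [6] O move#5: -1:-1/5, -3:-1/3, -4:+1/2*
  | [2] X move#6: -1:-1/1*
  | [1] O move#7: -1:+1/0*
  | [0] end (terminal -1, X#8); searched 10 to 11
X moving scores +1; X passing scores -1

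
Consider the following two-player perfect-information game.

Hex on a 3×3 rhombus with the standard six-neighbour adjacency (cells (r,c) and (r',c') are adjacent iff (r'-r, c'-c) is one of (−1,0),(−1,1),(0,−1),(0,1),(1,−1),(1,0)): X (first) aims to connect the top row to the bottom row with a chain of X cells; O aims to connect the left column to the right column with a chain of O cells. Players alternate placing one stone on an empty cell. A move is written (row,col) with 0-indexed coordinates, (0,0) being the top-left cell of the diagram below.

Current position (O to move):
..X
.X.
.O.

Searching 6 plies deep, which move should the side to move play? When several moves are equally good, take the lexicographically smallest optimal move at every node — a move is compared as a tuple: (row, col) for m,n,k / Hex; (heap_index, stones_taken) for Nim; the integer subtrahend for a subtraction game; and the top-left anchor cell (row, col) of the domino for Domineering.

O's best at [..X/.X./.O.]: (2,0)

p1 O@[..X/.X./.O.]: (0,0)[O.X/.X./.O.]-1 (0,1)[.OX/.X./.O.]-1 (1,0)[..X/OX./.O.]-1 (1,2)[..X/.XO/.O.]-1 (2,0)[..X/.X./OO.]+1* (2,2)[..X/.X./.OO]-1
p2 X@[..X/.X./OO.]: (0,0)[X.X/.X./OO.]-1* (0,1)[.XX/.X./OO.]-1 (1,0)[..X/XX./OO.]-1 (1,2)[..X/.XX/OO.]-1 (2,2)[..X/.X./OOX]-1
p3 O@[X.X/.X./OO.]: (0,1)[XOX/.X./OO.]+1* (1,0)[X.X/OX./OO.]+1 (1,2)[X.X/.XO/OO.]+1 (2,2)[X.X/.X./OOO]+1
p4 X@[XOX/.X./OO.]: (1,0)[XOX/XX./OO.]-1* (1,2)[XOX/.XX/OO.]-1 (2,2)[XOX/.X./OOX]-1
p5 O@[XOX/XX./OO.]: (1,2)[XOX/XXO/OO.]+1* (2,2)[XOX/XX./OOO]+1
p6 X@[XOX/XXO/OO.] terminal -1; root [..X/.X./.O.] d6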